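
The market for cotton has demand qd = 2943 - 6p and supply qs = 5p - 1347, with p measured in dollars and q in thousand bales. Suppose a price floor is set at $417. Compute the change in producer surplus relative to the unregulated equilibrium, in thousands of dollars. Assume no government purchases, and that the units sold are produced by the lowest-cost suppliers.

Without the control the market clears where 2943 - 6p = 5p - 1347, i.e. p* = 390 and q* = 603.
Because the floor (417) lies above the market-clearing price, it is binding.
At p = 417: qd = 2943 - 6·417 = 441 and qs = 5·417 - 1347 = 738.
Producer surplus without the control is ½ · (390 - 269.4) · 603 = 36360.9.
With the floor, 441 units are sold at 417. The supply price at q = 441 is 357.6, so PS = ½ · [(417 - 269.4) + (417 - 357.6)] · 441 = 45643.5.
Change in producer surplus = 45643.5 - 36360.9 = 9282.6.

9282.6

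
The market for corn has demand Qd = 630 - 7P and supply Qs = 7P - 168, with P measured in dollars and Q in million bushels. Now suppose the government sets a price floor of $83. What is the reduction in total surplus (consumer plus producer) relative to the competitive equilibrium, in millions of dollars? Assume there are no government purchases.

In a free market, 630 - 7P = 7P - 168 gives the equilibrium P* = 57, Q* = 231.
Since 83 > 57, the floor is binding.
At P = 83: Qd = 630 - 7·83 = 49 and Qs = 7·83 - 168 = 413.
Quantity traded falls to 49. At Q = 49 the demand price is (630 - 49)/7 = 83 and the supply price is (168 + 49)/7 = 31.
Deadweight loss = ½ · (83 - 31) · (231 - 49) = ½ · 52 · 182 = 4732.

4732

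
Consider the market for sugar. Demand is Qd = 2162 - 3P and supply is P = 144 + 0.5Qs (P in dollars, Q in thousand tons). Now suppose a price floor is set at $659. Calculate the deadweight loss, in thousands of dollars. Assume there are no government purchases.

Rearranging supply gives Qs = 2P - 288. Without the control the market clears where 2162 - 3P = 2P - 288, i.e. P* = 490 and Q* = 692.
Since 659 > 490, the floor is binding.
At P = 659: Qd = 2162 - 3·659 = 185 and Qs = 2·659 - 288 = 1030.
Quantity traded falls to 185. At Q = 185 the demand price is (2162 - 185)/3 = 659 and the supply price is (288 + 185)/2 = 236.5.
Deadweight loss = ½ · (659 - 236.5) · (692 - 185) = ½ · 422.5 · 507 = 107103.75.

107103.75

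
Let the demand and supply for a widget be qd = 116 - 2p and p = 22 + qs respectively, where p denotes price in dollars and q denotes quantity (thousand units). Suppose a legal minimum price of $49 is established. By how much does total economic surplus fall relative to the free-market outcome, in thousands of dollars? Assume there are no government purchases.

27

Rearranging supply gives qs = p - 22. Setting quantity demanded equal to quantity supplied, 116 - 2p = p - 22, gives p* = 46 and q* = 24.
Because the floor (49) lies above the market-clearing price, it is binding.
At p = 49: qd = 116 - 2·49 = 18 and qs = 49 - 22 = 27.
Quantity traded falls to 18. At q = 18 the demand price is (116 - 18)/2 = 49 and the supply price is 22 + 18 = 40.
Deadweight loss = ½ · (49 - 40) · (24 - 18) = ½ · 9 · 6 = 27.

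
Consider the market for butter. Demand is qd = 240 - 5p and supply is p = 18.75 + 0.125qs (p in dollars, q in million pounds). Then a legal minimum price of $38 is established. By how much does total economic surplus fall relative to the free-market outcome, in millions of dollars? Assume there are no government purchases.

260

Rearranging supply gives qs = 8p - 150. Setting quantity demanded equal to quantity supplied, 240 - 5p = 8p - 150, gives p* = 30 and q* = 90.
Because the floor (38) lies above the market-clearing price, it is binding.
At p = 38: qd = 240 - 5·38 = 50 and qs = 8·38 - 150 = 154.
Quantity traded falls to 50. At q = 50 the demand price is (240 - 50)/5 = 38 and the supply price is (150 + 50)/8 = 25.
Deadweight loss = ½ · (38 - 25) · (90 - 50) = ½ · 13 · 40 = 260.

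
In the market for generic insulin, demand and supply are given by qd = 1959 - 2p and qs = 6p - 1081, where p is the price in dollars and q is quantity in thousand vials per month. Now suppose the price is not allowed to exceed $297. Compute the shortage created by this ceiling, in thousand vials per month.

664

In a free market, 1959 - 2p = 6p - 1081 gives the equilibrium p* = 380, q* = 1199.
Since 297 < 380, the ceiling is binding.
At p = 297: qd = 1959 - 2·297 = 1365 and qs = 6·297 - 1081 = 701.
Shortage = qd - qs = 1365 - 701 = 664.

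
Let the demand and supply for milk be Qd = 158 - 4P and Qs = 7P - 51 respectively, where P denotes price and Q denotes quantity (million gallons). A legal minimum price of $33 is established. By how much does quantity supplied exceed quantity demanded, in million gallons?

154

Without the control the market clears where 158 - 4P = 7P - 51, i.e. P* = 19 and Q* = 82.
The floor of 33 is above the equilibrium price 19, so it binds.
At P = 33: Qd = 158 - 4·33 = 26 and Qs = 7·33 - 51 = 180.
Surplus = Qs - Qd = 180 - 26 = 154.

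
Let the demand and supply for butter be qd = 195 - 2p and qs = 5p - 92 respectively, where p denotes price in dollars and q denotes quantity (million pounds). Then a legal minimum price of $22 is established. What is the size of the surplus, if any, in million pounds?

Setting quantity demanded equal to quantity supplied, 195 - 2p = 5p - 92, gives p* = 41 and q* = 113.
The floor of 22 is below the equilibrium price 41, so it is not binding; the market clears at p* = 41, q* = 113.
Since the control does not bind, there is no surplus.

0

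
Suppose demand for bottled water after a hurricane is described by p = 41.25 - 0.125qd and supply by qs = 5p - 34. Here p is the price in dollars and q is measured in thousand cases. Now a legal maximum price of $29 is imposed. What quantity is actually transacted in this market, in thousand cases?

Rearranging demand gives qd = 330 - 8p. Equilibrium: 330 - 8p = 5p - 34, so 364 = 13p and p* = 28, q* = 106.
The ceiling of 29 is above the equilibrium price 28, so it is not binding; the market clears at p* = 28, q* = 106.

106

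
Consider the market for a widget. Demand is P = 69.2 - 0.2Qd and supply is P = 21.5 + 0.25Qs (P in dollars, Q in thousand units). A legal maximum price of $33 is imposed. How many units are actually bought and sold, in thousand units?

46

Rearranging demand gives Qd = 346 - 5P; rearranging supply gives Qs = 4P - 86. Without the control the market clears where 346 - 5P = 4P - 86, i.e. P* = 48 and Q* = 106.
The ceiling of 33 is below the equilibrium price 48, so it binds.
At P = 33: Qd = 346 - 5·33 = 181 and Qs = 4·33 - 86 = 46.
The quantity actually transacted is the short side, supply: 46.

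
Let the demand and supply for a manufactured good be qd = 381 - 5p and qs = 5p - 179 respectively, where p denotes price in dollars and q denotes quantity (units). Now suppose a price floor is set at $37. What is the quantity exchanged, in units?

101

In a free market, 381 - 5p = 5p - 179 gives the equilibrium p* = 56, q* = 101.
Since 37 is below p* = 56, the floor does not bind and the free-market outcome prevails.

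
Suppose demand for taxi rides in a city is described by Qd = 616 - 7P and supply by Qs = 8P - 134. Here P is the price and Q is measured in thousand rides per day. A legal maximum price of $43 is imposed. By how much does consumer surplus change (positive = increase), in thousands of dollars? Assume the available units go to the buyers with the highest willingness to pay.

In a free market, 616 - 7P = 8P - 134 gives the equilibrium P* = 50, Q* = 266.
The ceiling of 43 is below the equilibrium price 50, so it binds.
At P = 43: Qd = 616 - 7·43 = 315 and Qs = 8·43 - 134 = 210.
Consumer surplus without the control is ½ · (88 - 50) · 266 = 5054.
With the ceiling, 210 units are sold at 43 (assume they go to the highest-value buyers). The demand price at Q = 210 is 58, so CS = ½ · [(88 - 43) + (58 - 43)] · 210 = 6300.
Change in consumer surplus = 6300 - 5054 = 1246.

1246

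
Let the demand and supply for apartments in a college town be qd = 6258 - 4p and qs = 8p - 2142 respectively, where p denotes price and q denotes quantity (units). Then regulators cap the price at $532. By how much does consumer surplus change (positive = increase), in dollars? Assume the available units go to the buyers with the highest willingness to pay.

129360

In a free market, 6258 - 4p = 8p - 2142 gives the equilibrium p* = 700, q* = 3458.
The ceiling of 532 is below the equilibrium price 700, so it binds.
At p = 532: qd = 6258 - 4·532 = 4130 and qs = 8·532 - 2142 = 2114.
Consumer surplus without the control is ½ · (1564.5 - 700) · 3458 = 1494720.5.
With the ceiling, 2114 units are sold at 532 (assume they go to the highest-value buyers). The demand price at q = 2114 is 1036, so CS = ½ · [(1564.5 - 532) + (1036 - 532)] · 2114 = 1624080.5.
Change in consumer surplus = 1624080.5 - 1494720.5 = 129360.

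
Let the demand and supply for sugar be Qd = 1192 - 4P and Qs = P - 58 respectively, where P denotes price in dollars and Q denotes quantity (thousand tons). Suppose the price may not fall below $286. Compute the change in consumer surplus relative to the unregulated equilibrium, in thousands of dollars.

Without the control the market clears where 1192 - 4P = P - 58, i.e. P* = 250 and Q* = 192.
The floor of 286 is above the equilibrium price 250, so it binds.
At P = 286: Qd = 1192 - 4·286 = 48 and Qs = 286 - 58 = 228.
Consumer surplus without the control is ½ · (298 - 250) · 192 = 4608.
With the floor, consumers buy 48 units at 286, so CS = ½ · (298 - 286) · 48 = 288.
Change in consumer surplus = 288 - 4608 = -4320.

-4320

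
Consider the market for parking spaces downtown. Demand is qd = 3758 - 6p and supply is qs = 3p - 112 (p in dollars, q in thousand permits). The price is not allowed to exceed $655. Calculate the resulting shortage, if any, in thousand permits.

0

In a free market, 3758 - 6p = 3p - 112 gives the equilibrium p* = 430, q* = 1178.
Since 655 is above p* = 430, the ceiling does not bind and the free-market outcome prevails.
Since the control does not bind, there is no shortage.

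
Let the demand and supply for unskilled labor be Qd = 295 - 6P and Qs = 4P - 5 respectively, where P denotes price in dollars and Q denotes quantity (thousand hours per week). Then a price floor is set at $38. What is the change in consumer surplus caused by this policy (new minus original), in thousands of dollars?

In a free market, 295 - 6P = 4P - 5 gives the equilibrium P* = 30, Q* = 115.
The floor of 38 is above the equilibrium price 30, so it binds.
At P = 38: Qd = 295 - 6·38 = 67 and Qs = 4·38 - 5 = 147.
Consumer surplus without the control is ½ · (295/6 - 30) · 115 = 13225/12.
With the floor, consumers buy 67 units at 38, so CS = ½ · (295/6 - 38) · 67 = 4489/12.
Change in consumer surplus = 4489/12 - 13225/12 = -728.

-728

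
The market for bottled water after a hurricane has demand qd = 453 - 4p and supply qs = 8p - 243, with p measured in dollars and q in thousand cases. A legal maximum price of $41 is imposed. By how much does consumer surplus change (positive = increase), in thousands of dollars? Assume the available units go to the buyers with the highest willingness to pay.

Equilibrium: 453 - 4p = 8p - 243, so 696 = 12p and p* = 58, q* = 221.
Since 41 < 58, the ceiling is binding.
At p = 41: qd = 453 - 4·41 = 289 and qs = 8·41 - 243 = 85.
Consumer surplus without the control is ½ · (113.25 - 58) · 221 = 6105.125.
With the ceiling, 85 units are sold at 41 (assume they go to the highest-value buyers). The demand price at q = 85 is 92, so CS = ½ · [(113.25 - 41) + (92 - 41)] · 85 = 5238.125.
Change in consumer surplus = 5238.125 - 6105.125 = -867.

-867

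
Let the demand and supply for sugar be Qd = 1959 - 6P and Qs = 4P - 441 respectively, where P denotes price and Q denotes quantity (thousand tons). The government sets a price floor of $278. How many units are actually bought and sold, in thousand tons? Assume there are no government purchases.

291

Equilibrium: 1959 - 6P = 4P - 441, so 2400 = 10P and P* = 240, Q* = 519.
Since 278 > 240, the floor is binding.
At P = 278: Qd = 1959 - 6·278 = 291 and Qs = 4·278 - 441 = 671.
The quantity actually transacted is the short side, demand: 291.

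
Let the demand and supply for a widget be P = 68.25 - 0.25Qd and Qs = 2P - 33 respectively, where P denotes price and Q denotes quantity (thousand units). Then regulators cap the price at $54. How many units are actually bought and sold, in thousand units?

69

Rearranging demand gives Qd = 273 - 4P. Setting quantity demanded equal to quantity supplied, 273 - 4P = 2P - 33, gives P* = 51 and Q* = 69.
Since 54 is above P* = 51, the ceiling does not bind and the free-market outcome prevails.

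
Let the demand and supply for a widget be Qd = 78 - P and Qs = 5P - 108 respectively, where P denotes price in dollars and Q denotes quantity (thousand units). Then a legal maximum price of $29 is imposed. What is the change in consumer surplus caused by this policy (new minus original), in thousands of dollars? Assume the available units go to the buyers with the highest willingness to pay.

Setting quantity demanded equal to quantity supplied, 78 - P = 5P - 108, gives P* = 31 and Q* = 47.
Since 29 < 31, the ceiling is binding.
At P = 29: Qd = 78 - 29 = 49 and Qs = 5·29 - 108 = 37.
Consumer surplus without the control is ½ · (78 - 31) · 47 = 1104.5.
With the ceiling, 37 units are sold at 29 (assume they go to the highest-value buyers). The demand price at Q = 37 is 41, so CS = ½ · [(78 - 29) + (41 - 29)] · 37 = 1128.5.
Change in consumer surplus = 1128.5 - 1104.5 = 24.

24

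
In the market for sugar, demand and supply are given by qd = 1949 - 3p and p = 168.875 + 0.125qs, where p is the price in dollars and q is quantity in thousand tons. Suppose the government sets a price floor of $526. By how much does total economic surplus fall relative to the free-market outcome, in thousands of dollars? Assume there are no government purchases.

Rearranging supply gives qs = 8p - 1351. In a free market, 1949 - 3p = 8p - 1351 gives the equilibrium p* = 300, q* = 1049.
Because the floor (526) lies above the market-clearing price, it is binding.
At p = 526: qd = 1949 - 3·526 = 371 and qs = 8·526 - 1351 = 2857.
Quantity traded falls to 371. At q = 371 the demand price is (1949 - 371)/3 = 526 and the supply price is (1351 + 371)/8 = 215.25.
Deadweight loss = ½ · (526 - 215.25) · (1049 - 371) = ½ · 310.75 · 678 = 105344.25.

105344.25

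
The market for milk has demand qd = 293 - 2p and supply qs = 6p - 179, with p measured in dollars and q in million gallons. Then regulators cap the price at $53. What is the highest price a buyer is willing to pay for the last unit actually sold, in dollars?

Setting quantity demanded equal to quantity supplied, 293 - 2p = 6p - 179, gives p* = 59 and q* = 175.
The ceiling of 53 is below the equilibrium price 59, so it binds.
At p = 53: qd = 293 - 2·53 = 187 and qs = 6·53 - 179 = 139.
Only 139 units reach the market. On the demand curve, the marginal buyer's willingness to pay at q = 139 is (293 - 139)/2 = 77.

77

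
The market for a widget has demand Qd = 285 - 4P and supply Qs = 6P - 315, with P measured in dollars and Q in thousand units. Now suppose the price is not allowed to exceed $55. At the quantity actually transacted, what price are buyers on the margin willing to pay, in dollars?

In a free market, 285 - 4P = 6P - 315 gives the equilibrium P* = 60, Q* = 45.
Since 55 < 60, the ceiling is binding.
At P = 55: Qd = 285 - 4·55 = 65 and Qs = 6·55 - 315 = 15.
Only 15 units reach the market. On the demand curve, the marginal buyer's willingness to pay at Q = 15 is (285 - 15)/4 = 67.5.

67.5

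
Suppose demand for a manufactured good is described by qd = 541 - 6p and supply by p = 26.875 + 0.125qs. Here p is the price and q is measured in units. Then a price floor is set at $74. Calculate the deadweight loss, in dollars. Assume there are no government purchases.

Rearranging supply gives qs = 8p - 215. Setting quantity demanded equal to quantity supplied, 541 - 6p = 8p - 215, gives p* = 54 and q* = 217.
Since 74 > 54, the floor is binding.
At p = 74: qd = 541 - 6·74 = 97 and qs = 8·74 - 215 = 377.
Quantity traded falls to 97. At q = 97 the demand price is (541 - 97)/6 = 74 and the supply price is (215 + 97)/8 = 39.
Deadweight loss = ½ · (74 - 39) · (217 - 97) = ½ · 35 · 120 = 2100.

2100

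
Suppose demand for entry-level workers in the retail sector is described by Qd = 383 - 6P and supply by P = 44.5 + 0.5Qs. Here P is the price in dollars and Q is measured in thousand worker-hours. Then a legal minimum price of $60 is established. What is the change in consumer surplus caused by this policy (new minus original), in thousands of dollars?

-26

Rearranging supply gives Qs = 2P - 89. Equilibrium: 383 - 6P = 2P - 89, so 472 = 8P and P* = 59, Q* = 29.
The floor of 60 is above the equilibrium price 59, so it binds.
At P = 60: Qd = 383 - 6·60 = 23 and Qs = 2·60 - 89 = 31.
Consumer surplus without the control is ½ · (383/6 - 59) · 29 = 841/12.
With the floor, consumers buy 23 units at 60, so CS = ½ · (383/6 - 60) · 23 = 529/12.
Change in consumer surplus = 529/12 - 841/12 = -26.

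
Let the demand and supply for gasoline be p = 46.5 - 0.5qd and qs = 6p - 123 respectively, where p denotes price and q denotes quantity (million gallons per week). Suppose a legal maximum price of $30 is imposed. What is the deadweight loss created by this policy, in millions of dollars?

0

Rearranging demand gives qd = 93 - 2p. Without the control the market clears where 93 - 2p = 6p - 123, i.e. p* = 27 and q* = 39.
Since 30 is above p* = 27, the ceiling does not bind and the free-market outcome prevails.
Since the control does not bind, no trades are prevented and deadweight loss is zero.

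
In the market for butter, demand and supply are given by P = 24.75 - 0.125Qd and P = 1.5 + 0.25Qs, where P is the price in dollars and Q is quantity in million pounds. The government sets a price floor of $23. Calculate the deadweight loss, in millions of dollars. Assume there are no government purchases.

Rearranging demand gives Qd = 198 - 8P; rearranging supply gives Qs = 4P - 6. Without the control the market clears where 198 - 8P = 4P - 6, i.e. P* = 17 and Q* = 62.
Since 23 > 17, the floor is binding.
At P = 23: Qd = 198 - 8·23 = 14 and Qs = 4·23 - 6 = 86.
Quantity traded falls to 14. At Q = 14 the demand price is (198 - 14)/8 = 23 and the supply price is (6 + 14)/4 = 5.
Deadweight loss = ½ · (23 - 5) · (62 - 14) = ½ · 18 · 48 = 432.

432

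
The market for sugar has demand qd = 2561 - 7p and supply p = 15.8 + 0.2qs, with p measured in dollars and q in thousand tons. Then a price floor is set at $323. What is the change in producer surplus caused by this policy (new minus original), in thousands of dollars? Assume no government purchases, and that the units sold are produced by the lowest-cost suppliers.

-21084.1

Rearranging supply gives qs = 5p - 79. Setting quantity demanded equal to quantity supplied, 2561 - 7p = 5p - 79, gives p* = 220 and q* = 1021.
The floor of 323 is above the equilibrium price 220, so it binds.
At p = 323: qd = 2561 - 7·323 = 300 and qs = 5·323 - 79 = 1536.
Producer surplus without the control is ½ · (220 - 15.8) · 1021 = 104244.1.
With the floor, 300 units are sold at 323. The supply price at q = 300 is 75.8, so PS = ½ · [(323 - 15.8) + (323 - 75.8)] · 300 = 83160.
Change in producer surplus = 83160 - 104244.1 = -21084.1.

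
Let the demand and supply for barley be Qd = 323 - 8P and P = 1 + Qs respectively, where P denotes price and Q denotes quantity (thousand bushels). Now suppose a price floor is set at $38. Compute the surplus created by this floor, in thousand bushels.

Rearranging supply gives Qs = P - 1. In a free market, 323 - 8P = P - 1 gives the equilibrium P* = 36, Q* = 35.
Since 38 > 36, the floor is binding.
At P = 38: Qd = 323 - 8·38 = 19 and Qs = 38 - 1 = 37.
Surplus = Qs - Qd = 37 - 19 = 18.

18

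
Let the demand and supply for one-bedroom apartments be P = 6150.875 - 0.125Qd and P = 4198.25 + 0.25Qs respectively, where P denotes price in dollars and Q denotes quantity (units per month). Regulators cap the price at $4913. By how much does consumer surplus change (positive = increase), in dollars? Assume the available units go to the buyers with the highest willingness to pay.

Rearranging demand gives Qd = 49207 - 8P; rearranging supply gives Qs = 4P - 16793. Setting quantity demanded equal to quantity supplied, 49207 - 8P = 4P - 16793, gives P* = 5500 and Q* = 5207.
The ceiling of 4913 is below the equilibrium price 5500, so it binds.
At P = 4913: Qd = 49207 - 8·4913 = 9903 and Qs = 4·4913 - 16793 = 2859.
Consumer surplus without the control is ½ · (6150.875 - 5500) · 5207 = 1694553.0625.
With the ceiling, 2859 units are sold at 4913 (assume they go to the highest-value buyers). The demand price at Q = 2859 is 5793.5, so CS = ½ · [(6150.875 - 4913) + (5793.5 - 4913)] · 2859 = 3028217.0625.
Change in consumer surplus = 3028217.0625 - 1694553.0625 = 1333664.

1333664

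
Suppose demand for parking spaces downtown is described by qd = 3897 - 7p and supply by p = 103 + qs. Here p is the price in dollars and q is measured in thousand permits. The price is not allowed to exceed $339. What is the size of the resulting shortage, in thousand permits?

Rearranging supply gives qs = p - 103. Without the control the market clears where 3897 - 7p = p - 103, i.e. p* = 500 and q* = 397.
The ceiling of 339 is below the equilibrium price 500, so it binds.
At p = 339: qd = 3897 - 7·339 = 1524 and qs = 339 - 103 = 236.
Shortage = qd - qs = 1524 - 236 = 1288.

1288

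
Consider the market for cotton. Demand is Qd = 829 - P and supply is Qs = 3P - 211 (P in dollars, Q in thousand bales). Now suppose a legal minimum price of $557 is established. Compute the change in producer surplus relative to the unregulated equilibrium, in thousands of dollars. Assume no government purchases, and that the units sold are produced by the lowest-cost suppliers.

66082.5

Equilibrium: 829 - P = 3P - 211, so 1040 = 4P and P* = 260, Q* = 569.
Because the floor (557) lies above the market-clearing price, it is binding.
At P = 557: Qd = 829 - 557 = 272 and Qs = 3·557 - 211 = 1460.
Producer surplus without the control is ½ · (260 - 211/3) · 569 = 323761/6.
With the floor, 272 units are sold at 557. The supply price at Q = 272 is 161, so PS = ½ · [(557 - 211/3) + (557 - 161)] · 272 = 360128/3.
Change in producer surplus = 360128/3 - 323761/6 = 66082.5.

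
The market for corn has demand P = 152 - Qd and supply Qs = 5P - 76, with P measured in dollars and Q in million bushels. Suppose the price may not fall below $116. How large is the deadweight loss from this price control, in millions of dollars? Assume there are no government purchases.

Rearranging demand gives Qd = 152 - P. Without the control the market clears where 152 - P = 5P - 76, i.e. P* = 38 and Q* = 114.
Since 116 > 38, the floor is binding.
At P = 116: Qd = 152 - 116 = 36 and Qs = 5·116 - 76 = 504.
Quantity traded falls to 36. At Q = 36 the demand price is 152 - 36 = 116 and the supply price is (76 + 36)/5 = 22.4.
Deadweight loss = ½ · (116 - 22.4) · (114 - 36) = ½ · 93.6 · 78 = 3650.4.

3650.4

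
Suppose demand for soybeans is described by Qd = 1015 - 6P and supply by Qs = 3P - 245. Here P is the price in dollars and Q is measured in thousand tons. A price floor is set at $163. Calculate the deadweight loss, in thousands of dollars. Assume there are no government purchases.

4761

In a free market, 1015 - 6P = 3P - 245 gives the equilibrium P* = 140, Q* = 175.
Because the floor (163) lies above the market-clearing price, it is binding.
At P = 163: Qd = 1015 - 6·163 = 37 and Qs = 3·163 - 245 = 244.
Quantity traded falls to 37. At Q = 37 the demand price is (1015 - 37)/6 = 163 and the supply price is (245 + 37)/3 = 94.
Deadweight loss = ½ · (163 - 94) · (175 - 37) = ½ · 69 · 138 = 4761.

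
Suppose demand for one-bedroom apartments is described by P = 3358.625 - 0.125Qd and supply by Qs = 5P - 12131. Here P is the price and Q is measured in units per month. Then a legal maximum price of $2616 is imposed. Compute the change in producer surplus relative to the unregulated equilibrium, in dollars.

-733056

Rearranging demand gives Qd = 26869 - 8P. Setting quantity demanded equal to quantity supplied, 26869 - 8P = 5P - 12131, gives P* = 3000 and Q* = 2869.
Because the ceiling (2616) lies below the market-clearing price, it is binding.
At P = 2616: Qd = 26869 - 8·2616 = 5941 and Qs = 5·2616 - 12131 = 949.
Producer surplus without the control is ½ · (3000 - 2426.2) · 2869 = 823116.1.
With the ceiling, producers sell 949 units at 2616, so PS = ½ · (2616 - 2426.2) · 949 = 90060.1.
Change in producer surplus = 90060.1 - 823116.1 = -733056.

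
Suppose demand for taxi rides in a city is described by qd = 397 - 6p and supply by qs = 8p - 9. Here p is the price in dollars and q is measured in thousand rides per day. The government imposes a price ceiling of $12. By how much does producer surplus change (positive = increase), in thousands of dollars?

In a free market, 397 - 6p = 8p - 9 gives the equilibrium p* = 29, q* = 223.
The ceiling of 12 is below the equilibrium price 29, so it binds.
At p = 12: qd = 397 - 6·12 = 325 and qs = 8·12 - 9 = 87.
Producer surplus without the control is ½ · (29 - 1.125) · 223 = 3108.0625.
With the ceiling, producers sell 87 units at 12, so PS = ½ · (12 - 1.125) · 87 = 473.0625.
Change in producer surplus = 473.0625 - 3108.0625 = -2635.

-2635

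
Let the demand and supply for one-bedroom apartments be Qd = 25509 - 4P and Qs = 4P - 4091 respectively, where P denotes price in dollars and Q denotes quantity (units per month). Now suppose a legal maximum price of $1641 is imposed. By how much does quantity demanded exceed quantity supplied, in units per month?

Equilibrium: 25509 - 4P = 4P - 4091, so 29600 = 8P and P* = 3700, Q* = 10709.
The ceiling of 1641 is below the equilibrium price 3700, so it binds.
At P = 1641: Qd = 25509 - 4·1641 = 18945 and Qs = 4·1641 - 4091 = 2473.
Shortage = Qd - Qs = 18945 - 2473 = 16472.

16472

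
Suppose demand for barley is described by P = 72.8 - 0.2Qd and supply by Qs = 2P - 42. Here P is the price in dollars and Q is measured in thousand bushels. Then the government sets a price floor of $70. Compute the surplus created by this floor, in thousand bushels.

84

Rearranging demand gives Qd = 364 - 5P. In a free market, 364 - 5P = 2P - 42 gives the equilibrium P* = 58, Q* = 74.
Since 70 > 58, the floor is binding.
At P = 70: Qd = 364 - 5·70 = 14 and Qs = 2·70 - 42 = 98.
Surplus = Qs - Qd = 98 - 14 = 84.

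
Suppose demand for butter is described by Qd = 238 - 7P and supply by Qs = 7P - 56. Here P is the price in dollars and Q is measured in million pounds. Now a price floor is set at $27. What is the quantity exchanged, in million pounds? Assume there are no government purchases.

49

Equilibrium: 238 - 7P = 7P - 56, so 294 = 14P and P* = 21, Q* = 91.
The floor of 27 is above the equilibrium price 21, so it binds.
At P = 27: Qd = 238 - 7·27 = 49 and Qs = 7·27 - 56 = 133.
The quantity actually transacted is the short side, demand: 49.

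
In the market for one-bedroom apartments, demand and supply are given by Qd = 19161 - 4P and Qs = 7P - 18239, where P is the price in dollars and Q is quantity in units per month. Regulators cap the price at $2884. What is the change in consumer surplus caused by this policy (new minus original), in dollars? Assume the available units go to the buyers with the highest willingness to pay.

-625134

In a free market, 19161 - 4P = 7P - 18239 gives the equilibrium P* = 3400, Q* = 5561.
Because the ceiling (2884) lies below the market-clearing price, it is binding.
At P = 2884: Qd = 19161 - 4·2884 = 7625 and Qs = 7·2884 - 18239 = 1949.
Consumer surplus without the control is ½ · (4790.25 - 3400) · 5561 = 3865590.125.
With the ceiling, 1949 units are sold at 2884 (assume they go to the highest-value buyers). The demand price at Q = 1949 is 4303, so CS = ½ · [(4790.25 - 2884) + (4303 - 2884)] · 1949 = 3240456.125.
Change in consumer surplus = 3240456.125 - 3865590.125 = -625134.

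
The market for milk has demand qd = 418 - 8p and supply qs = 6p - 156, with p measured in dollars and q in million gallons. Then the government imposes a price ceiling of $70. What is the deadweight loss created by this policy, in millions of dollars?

Equilibrium: 418 - 8p = 6p - 156, so 574 = 14p and p* = 41, q* = 90.
Since 70 is above p* = 41, the ceiling does not bind and the free-market outcome prevails.
Since the control does not bind, no trades are prevented and deadweight loss is zero.

0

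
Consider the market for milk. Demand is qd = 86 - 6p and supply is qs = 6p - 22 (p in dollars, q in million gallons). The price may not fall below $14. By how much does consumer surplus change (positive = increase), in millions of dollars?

-85

In a free market, 86 - 6p = 6p - 22 gives the equilibrium p* = 9, q* = 32.
The floor of 14 is above the equilibrium price 9, so it binds.
At p = 14: qd = 86 - 6·14 = 2 and qs = 6·14 - 22 = 62.
Consumer surplus without the control is ½ · (43/3 - 9) · 32 = 256/3.
With the floor, consumers buy 2 units at 14, so CS = ½ · (43/3 - 14) · 2 = 1/3.
Change in consumer surplus = 1/3 - 256/3 = -85.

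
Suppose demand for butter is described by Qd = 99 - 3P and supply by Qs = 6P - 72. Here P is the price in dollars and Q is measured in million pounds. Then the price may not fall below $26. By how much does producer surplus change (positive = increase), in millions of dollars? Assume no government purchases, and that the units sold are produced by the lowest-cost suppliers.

110.25

Setting quantity demanded equal to quantity supplied, 99 - 3P = 6P - 72, gives P* = 19 and Q* = 42.
The floor of 26 is above the equilibrium price 19, so it binds.
At P = 26: Qd = 99 - 3·26 = 21 and Qs = 6·26 - 72 = 84.
Producer surplus without the control is ½ · (19 - 12) · 42 = 147.
With the floor, 21 units are sold at 26. The supply price at Q = 21 is 15.5, so PS = ½ · [(26 - 12) + (26 - 15.5)] · 21 = 257.25.
Change in producer surplus = 257.25 - 147 = 110.25.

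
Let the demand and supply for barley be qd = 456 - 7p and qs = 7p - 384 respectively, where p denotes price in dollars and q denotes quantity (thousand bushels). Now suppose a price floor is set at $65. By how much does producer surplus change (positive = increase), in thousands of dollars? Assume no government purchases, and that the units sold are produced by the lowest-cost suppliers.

-82.5

Without the control the market clears where 456 - 7p = 7p - 384, i.e. p* = 60 and q* = 36.
Since 65 > 60, the floor is binding.
At p = 65: qd = 456 - 7·65 = 1 and qs = 7·65 - 384 = 71.
Producer surplus without the control is ½ · (60 - 384/7) · 36 = 648/7.
With the floor, 1 units are sold at 65. The supply price at q = 1 is 55, so PS = ½ · [(65 - 384/7) + (65 - 55)] · 1 = 141/14.
Change in producer surplus = 141/14 - 648/7 = -82.5.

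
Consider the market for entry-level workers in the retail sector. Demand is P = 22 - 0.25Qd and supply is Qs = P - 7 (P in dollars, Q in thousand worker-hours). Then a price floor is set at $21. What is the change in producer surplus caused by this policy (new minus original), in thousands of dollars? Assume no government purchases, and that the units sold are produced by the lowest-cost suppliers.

Rearranging demand gives Qd = 88 - 4P. Setting quantity demanded equal to quantity supplied, 88 - 4P = P - 7, gives P* = 19 and Q* = 12.
Because the floor (21) lies above the market-clearing price, it is binding.
At P = 21: Qd = 88 - 4·21 = 4 and Qs = 21 - 7 = 14.
Producer surplus without the control is ½ · (19 - 7) · 12 = 72.
With the floor, 4 units are sold at 21. The supply price at Q = 4 is 11, so PS = ½ · [(21 - 7) + (21 - 11)] · 4 = 48.
Change in producer surplus = 48 - 72 = -24.

-24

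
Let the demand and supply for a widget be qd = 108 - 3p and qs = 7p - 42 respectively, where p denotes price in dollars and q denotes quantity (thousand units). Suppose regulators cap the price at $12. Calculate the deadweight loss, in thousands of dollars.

105

Without the control the market clears where 108 - 3p = 7p - 42, i.e. p* = 15 and q* = 63.
Since 12 < 15, the ceiling is binding.
At p = 12: qd = 108 - 3·12 = 72 and qs = 7·12 - 42 = 42.
Quantity traded falls to 42. At q = 42 the demand price is (108 - 42)/3 = 22 and the supply price is (42 + 42)/7 = 12.
Deadweight loss = ½ · (22 - 12) · (63 - 42) = ½ · 10 · 21 = 105.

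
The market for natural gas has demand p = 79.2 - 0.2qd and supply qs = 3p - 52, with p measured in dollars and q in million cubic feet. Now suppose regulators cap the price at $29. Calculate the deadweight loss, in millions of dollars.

1749.6

Rearranging demand gives qd = 396 - 5p. Setting quantity demanded equal to quantity supplied, 396 - 5p = 3p - 52, gives p* = 56 and q* = 116.
Because the ceiling (29) lies below the market-clearing price, it is binding.
At p = 29: qd = 396 - 5·29 = 251 and qs = 3·29 - 52 = 35.
Quantity traded falls to 35. At q = 35 the demand price is (396 - 35)/5 = 72.2 and the supply price is (52 + 35)/3 = 29.
Deadweight loss = ½ · (72.2 - 29) · (116 - 35) = ½ · 43.2 · 81 = 1749.6.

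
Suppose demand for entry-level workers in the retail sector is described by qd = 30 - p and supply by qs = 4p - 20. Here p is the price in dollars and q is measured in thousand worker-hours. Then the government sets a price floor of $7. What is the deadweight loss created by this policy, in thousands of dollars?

In a free market, 30 - p = 4p - 20 gives the equilibrium p* = 10, q* = 20.
The floor of 7 is below the equilibrium price 10, so it is not binding; the market clears at p* = 10, q* = 20.
Since the control does not bind, no trades are prevented and deadweight loss is zero.

0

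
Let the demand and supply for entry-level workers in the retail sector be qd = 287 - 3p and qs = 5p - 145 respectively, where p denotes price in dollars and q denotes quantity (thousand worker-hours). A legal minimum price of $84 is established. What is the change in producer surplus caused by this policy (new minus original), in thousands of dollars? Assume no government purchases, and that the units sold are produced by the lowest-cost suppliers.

Equilibrium: 287 - 3p = 5p - 145, so 432 = 8p and p* = 54, q* = 125.
Because the floor (84) lies above the market-clearing price, it is binding.
At p = 84: qd = 287 - 3·84 = 35 and qs = 5·84 - 145 = 275.
Producer surplus without the control is ½ · (54 - 29) · 125 = 1562.5.
With the floor, 35 units are sold at 84. The supply price at q = 35 is 36, so PS = ½ · [(84 - 29) + (84 - 36)] · 35 = 1802.5.
Change in producer surplus = 1802.5 - 1562.5 = 240.

240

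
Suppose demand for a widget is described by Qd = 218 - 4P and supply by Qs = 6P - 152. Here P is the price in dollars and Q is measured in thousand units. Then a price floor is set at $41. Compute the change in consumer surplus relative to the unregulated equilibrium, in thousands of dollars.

-248

Setting quantity demanded equal to quantity supplied, 218 - 4P = 6P - 152, gives P* = 37 and Q* = 70.
Since 41 > 37, the floor is binding.
At P = 41: Qd = 218 - 4·41 = 54 and Qs = 6·41 - 152 = 94.
Consumer surplus without the control is ½ · (54.5 - 37) · 70 = 612.5.
With the floor, consumers buy 54 units at 41, so CS = ½ · (54.5 - 41) · 54 = 364.5.
Change in consumer surplus = 364.5 - 612.5 = -248.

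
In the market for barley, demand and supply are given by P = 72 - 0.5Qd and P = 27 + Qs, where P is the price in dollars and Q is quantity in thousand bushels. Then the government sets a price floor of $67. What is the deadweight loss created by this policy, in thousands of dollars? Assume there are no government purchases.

Rearranging demand gives Qd = 144 - 2P; rearranging supply gives Qs = P - 27. Without the control the market clears where 144 - 2P = P - 27, i.e. P* = 57 and Q* = 30.
Because the floor (67) lies above the market-clearing price, it is binding.
At P = 67: Qd = 144 - 2·67 = 10 and Qs = 67 - 27 = 40.
Quantity traded falls to 10. At Q = 10 the demand price is (144 - 10)/2 = 67 and the supply price is 27 + 10 = 37.
Deadweight loss = ½ · (67 - 37) · (30 - 10) = ½ · 30 · 20 = 300.

300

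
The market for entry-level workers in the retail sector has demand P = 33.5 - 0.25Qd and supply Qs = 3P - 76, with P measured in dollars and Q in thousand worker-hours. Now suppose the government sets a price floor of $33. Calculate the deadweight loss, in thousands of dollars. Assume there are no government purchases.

42

Rearranging demand gives Qd = 134 - 4P. Setting quantity demanded equal to quantity supplied, 134 - 4P = 3P - 76, gives P* = 30 and Q* = 14.
Because the floor (33) lies above the market-clearing price, it is binding.
At P = 33: Qd = 134 - 4·33 = 2 and Qs = 3·33 - 76 = 23.
Quantity traded falls to 2. At Q = 2 the demand price is (134 - 2)/4 = 33 and the supply price is (76 + 2)/3 = 26.
Deadweight loss = ½ · (33 - 26) · (14 - 2) = ½ · 7 · 12 = 42.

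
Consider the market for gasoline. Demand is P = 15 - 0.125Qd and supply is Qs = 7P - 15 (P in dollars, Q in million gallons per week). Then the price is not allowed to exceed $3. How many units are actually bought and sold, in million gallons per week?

Rearranging demand gives Qd = 120 - 8P. In a free market, 120 - 8P = 7P - 15 gives the equilibrium P* = 9, Q* = 48.
The ceiling of 3 is below the equilibrium price 9, so it binds.
At P = 3: Qd = 120 - 8·3 = 96 and Qs = 7·3 - 15 = 6.
The quantity actually transacted is the short side, supply: 6.

6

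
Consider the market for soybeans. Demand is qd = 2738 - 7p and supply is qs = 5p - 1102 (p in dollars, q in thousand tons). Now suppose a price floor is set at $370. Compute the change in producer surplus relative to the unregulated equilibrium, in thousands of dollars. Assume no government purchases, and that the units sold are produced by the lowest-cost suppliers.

Setting quantity demanded equal to quantity supplied, 2738 - 7p = 5p - 1102, gives p* = 320 and q* = 498.
Since 370 > 320, the floor is binding.
At p = 370: qd = 2738 - 7·370 = 148 and qs = 5·370 - 1102 = 748.
Producer surplus without the control is ½ · (320 - 220.4) · 498 = 24800.4.
With the floor, 148 units are sold at 370. The supply price at q = 148 is 250, so PS = ½ · [(370 - 220.4) + (370 - 250)] · 148 = 19950.4.
Change in producer surplus = 19950.4 - 24800.4 = -4850.

-4850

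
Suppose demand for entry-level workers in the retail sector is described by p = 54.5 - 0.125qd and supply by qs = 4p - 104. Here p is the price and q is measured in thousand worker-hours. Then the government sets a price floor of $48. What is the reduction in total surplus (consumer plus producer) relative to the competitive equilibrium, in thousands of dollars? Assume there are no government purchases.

108

Rearranging demand gives qd = 436 - 8p. Equilibrium: 436 - 8p = 4p - 104, so 540 = 12p and p* = 45, q* = 76.
Since 48 > 45, the floor is binding.
At p = 48: qd = 436 - 8·48 = 52 and qs = 4·48 - 104 = 88.
Quantity traded falls to 52. At q = 52 the demand price is (436 - 52)/8 = 48 and the supply price is (104 + 52)/4 = 39.
Deadweight loss = ½ · (48 - 39) · (76 - 52) = ½ · 9 · 24 = 108.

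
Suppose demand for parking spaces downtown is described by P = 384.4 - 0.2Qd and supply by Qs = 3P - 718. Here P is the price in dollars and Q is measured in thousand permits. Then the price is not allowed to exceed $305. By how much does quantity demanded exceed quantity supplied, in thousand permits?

Rearranging demand gives Qd = 1922 - 5P. Setting quantity demanded equal to quantity supplied, 1922 - 5P = 3P - 718, gives P* = 330 and Q* = 272.
Because the ceiling (305) lies below the market-clearing price, it is binding.
At P = 305: Qd = 1922 - 5·305 = 397 and Qs = 3·305 - 718 = 197.
Shortage = Qd - Qs = 397 - 197 = 200.

200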